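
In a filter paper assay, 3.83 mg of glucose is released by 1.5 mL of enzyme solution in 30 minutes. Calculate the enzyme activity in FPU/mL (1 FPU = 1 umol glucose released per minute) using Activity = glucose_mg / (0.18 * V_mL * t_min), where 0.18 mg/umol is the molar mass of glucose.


Activity = glucose_mg / (0.18 mg/umol * V_mL * t_min)
= 3.83 / (0.18 * 1.5 * 30)
= 0.4728 FPU/mL

0.4728 FPU/mL


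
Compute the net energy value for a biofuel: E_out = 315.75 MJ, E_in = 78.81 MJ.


NEV = E_out - E_in
= 315.75 - 78.81
= 236.9400 MJ

236.9400 MJ


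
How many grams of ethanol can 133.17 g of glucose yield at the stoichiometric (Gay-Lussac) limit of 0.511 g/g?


Theoretical ethanol yield: m_EtOH = 0.511 * m_glucose
m_EtOH = 0.511 * 133.17 = 68.0499 g

68.0499 g


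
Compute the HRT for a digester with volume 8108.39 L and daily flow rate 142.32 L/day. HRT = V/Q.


HRT = V / Q
= 8108.39 / 142.32
= 56.9729 days

56.9729 days


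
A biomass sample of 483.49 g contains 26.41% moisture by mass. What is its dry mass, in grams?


Wd = Ww * (1 - MC/100)
= 483.49 * (1 - 26.41/100)
= 355.8003 g

355.8003 g


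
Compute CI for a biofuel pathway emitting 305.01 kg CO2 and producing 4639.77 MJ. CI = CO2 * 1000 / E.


CI = CO2 * 1000 / E
= 305.01 * 1000 / 4639.77
= 65.7382 g CO2/MJ

65.7382 g CO2/MJ


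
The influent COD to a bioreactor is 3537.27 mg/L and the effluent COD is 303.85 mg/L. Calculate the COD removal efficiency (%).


eta = (COD_in - COD_out) / COD_in * 100
= (3537.27 - 303.85) / 3537.27 * 100
= 91.4100%

91.4100%


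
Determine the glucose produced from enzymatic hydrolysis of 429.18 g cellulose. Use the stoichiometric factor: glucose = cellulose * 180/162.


glucose = cellulose * 180/162
= 429.18 * 180/162
= 476.8667 g

476.8667 g


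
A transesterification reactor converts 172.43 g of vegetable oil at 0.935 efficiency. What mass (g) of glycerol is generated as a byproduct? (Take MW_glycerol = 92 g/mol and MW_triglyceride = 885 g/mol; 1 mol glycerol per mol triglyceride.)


glycerol = oil * conv * (92/885)
= 172.43 * 0.935 * 92 / 885
= 16.7598 g

16.7598 g


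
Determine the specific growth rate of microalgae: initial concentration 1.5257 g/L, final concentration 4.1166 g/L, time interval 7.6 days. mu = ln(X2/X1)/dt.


mu = ln(X2/X1) / dt
= ln(4.1166/1.5257) / 7.6
= 0.1306 per day

0.1306 per day


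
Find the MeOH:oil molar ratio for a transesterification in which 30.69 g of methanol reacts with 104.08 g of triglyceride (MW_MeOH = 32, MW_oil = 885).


Molar ratio = n_MeOH / n_oil = (MeOH/32) / (oil/885) = (MeOH * 885) / (32 * oil)
= (30.69 * 885) / (32 * 104.08)
= 8.1550

8.1550


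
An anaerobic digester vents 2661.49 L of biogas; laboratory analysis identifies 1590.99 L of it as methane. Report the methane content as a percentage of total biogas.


CH4% = V_CH4 / V_total * 100
= 1590.99 / 2661.49 * 100
= 59.7782%

59.7782%


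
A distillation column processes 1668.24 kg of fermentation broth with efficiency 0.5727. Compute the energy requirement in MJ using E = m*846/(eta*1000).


E = m * 846 / (eta * 1000)
= 1668.24 * 846 / (0.5727 * 1000)
= 2464.3461 MJ

2464.3461 MJ


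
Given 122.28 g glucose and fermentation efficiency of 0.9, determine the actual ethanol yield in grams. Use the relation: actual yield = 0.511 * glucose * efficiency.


Actual ethanol: m = 0.511 * 122.28 * 0.9
m = 56.2366 g

56.2366 g


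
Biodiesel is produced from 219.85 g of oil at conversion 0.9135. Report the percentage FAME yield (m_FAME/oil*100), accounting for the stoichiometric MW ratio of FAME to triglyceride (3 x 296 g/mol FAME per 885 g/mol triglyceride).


m_FAME = oil * conv * (3 * 296 / 885) = oil * conv * (888/885)
= 219.85 * 0.9135 * 888 / 885
= 201.5138 g
Y = m_FAME / oil * 100 = conv * (888/885) * 100
= 0.9135 * 888 / 885 * 100
= 91.66%

91.66%


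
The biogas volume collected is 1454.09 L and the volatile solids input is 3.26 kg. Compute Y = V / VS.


Y = V / VS
= 1454.09 / 3.26
= 446.0399 L/kg VS

446.0399 L/kg VS


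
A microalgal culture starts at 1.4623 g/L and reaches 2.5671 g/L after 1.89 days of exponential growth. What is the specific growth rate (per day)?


mu = ln(X2/X1) / dt
= ln(2.5671/1.4623) / 1.89
= 0.2978 per day

0.2978 per day


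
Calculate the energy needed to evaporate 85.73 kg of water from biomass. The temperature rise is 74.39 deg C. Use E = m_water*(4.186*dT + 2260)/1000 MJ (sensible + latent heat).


E = m_water * (4.186 * dT + 2260) / 1000
= 85.73 * (4.186 * 74.39 + 2260) / 1000
= 220.4458 MJ

220.4458 MJ


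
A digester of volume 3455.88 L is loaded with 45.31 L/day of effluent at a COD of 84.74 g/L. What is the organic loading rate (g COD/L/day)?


OLR = Q * S / V
= 45.31 * 84.74 / 3455.88
= 1.1110 g/L/day

1.1110 g/L/day


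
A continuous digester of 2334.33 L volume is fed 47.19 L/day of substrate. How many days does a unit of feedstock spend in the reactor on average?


HRT = V / Q
= 2334.33 / 47.19
= 49.4666 days

49.4666 days


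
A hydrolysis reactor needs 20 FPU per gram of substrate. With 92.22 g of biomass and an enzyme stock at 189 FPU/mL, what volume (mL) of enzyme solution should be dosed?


V = dosage * m_sub / activity
V = 20 * 92.22 / 189
V = 9.7587 mL

9.7587 mL


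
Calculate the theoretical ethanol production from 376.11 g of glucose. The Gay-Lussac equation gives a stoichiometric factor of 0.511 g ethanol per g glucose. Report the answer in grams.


Theoretical ethanol yield: m_EtOH = 0.511 * m_glucose
m_EtOH = 0.511 * 376.11 = 192.1922 g

192.1922 g


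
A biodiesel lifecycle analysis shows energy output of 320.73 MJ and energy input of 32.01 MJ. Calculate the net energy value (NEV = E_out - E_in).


NEV = E_out - E_in
= 320.73 - 32.01
= 288.7200 MJ

288.7200 MJ


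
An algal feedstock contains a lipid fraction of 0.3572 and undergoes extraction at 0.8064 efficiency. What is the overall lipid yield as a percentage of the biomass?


Y = lipid_content * extraction_eff * 100
= 0.3572 * 0.8064 * 100
= 28.8046%

28.8046%


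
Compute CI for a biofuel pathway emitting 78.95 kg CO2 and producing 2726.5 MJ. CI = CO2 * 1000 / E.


CI = CO2 * 1000 / E
= 78.95 * 1000 / 2726.5
= 28.9565 g CO2/MJ

28.9565 g CO2/MJ


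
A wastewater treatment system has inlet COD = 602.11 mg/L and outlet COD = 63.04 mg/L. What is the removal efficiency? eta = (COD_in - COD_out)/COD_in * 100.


eta = (COD_in - COD_out) / COD_in * 100
= (602.11 - 63.04) / 602.11 * 100
= 89.5302%

89.5302%


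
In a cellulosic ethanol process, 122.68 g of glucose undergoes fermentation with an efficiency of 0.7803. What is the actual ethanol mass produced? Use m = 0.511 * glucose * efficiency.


Actual ethanol: m = 0.511 * 122.68 * 0.7803
m = 48.9166 g

48.9166 g


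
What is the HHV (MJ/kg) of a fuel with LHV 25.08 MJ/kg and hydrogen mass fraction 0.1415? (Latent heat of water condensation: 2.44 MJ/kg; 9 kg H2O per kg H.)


HHV = LHV + H_frac * 9 * 2.44
= 25.08 + 0.1415 * 9 * 2.44
= 28.1873 MJ/kg

28.1873 MJ/kg


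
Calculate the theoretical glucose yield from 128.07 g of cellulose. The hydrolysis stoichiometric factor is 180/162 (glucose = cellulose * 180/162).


glucose = cellulose * 180/162
= 128.07 * 180/162
= 142.3000 g

142.3000 g


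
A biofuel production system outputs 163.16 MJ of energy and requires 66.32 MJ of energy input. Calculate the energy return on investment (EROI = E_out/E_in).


EROI = E_out / E_in
= 163.16 / 66.32
= 2.4602

2.4602


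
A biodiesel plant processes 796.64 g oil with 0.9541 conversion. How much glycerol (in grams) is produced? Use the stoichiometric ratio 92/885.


glycerol = oil * conv * (92/885)
= 796.64 * 0.9541 * 92 / 885
= 79.0134 g

79.0134 g


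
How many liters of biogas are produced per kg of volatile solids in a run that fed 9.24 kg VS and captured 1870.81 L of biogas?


Y = V / VS
= 1870.81 / 9.24
= 202.4686 L/kg VS

202.4686 L/kg VS


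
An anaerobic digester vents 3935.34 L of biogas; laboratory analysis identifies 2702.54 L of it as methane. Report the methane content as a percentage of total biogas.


CH4% = V_CH4 / V_total * 100
= 2702.54 / 3935.34 * 100
= 68.6736%

68.6736%


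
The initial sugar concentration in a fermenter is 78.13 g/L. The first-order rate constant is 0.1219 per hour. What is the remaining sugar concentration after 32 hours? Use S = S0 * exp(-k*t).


S = S0 * exp(-k * t)
S = 78.13 * exp(-0.1219 * 32)
S = 1.5802 g/L

1.5802 g/L


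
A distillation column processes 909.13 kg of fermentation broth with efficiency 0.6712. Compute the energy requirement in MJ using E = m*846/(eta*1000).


E = m * 846 / (eta * 1000)
= 909.13 * 846 / (0.6712 * 1000)
= 1145.8939 MJ

1145.8939 MJ


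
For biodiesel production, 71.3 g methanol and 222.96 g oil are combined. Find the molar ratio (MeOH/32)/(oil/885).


Molar ratio = n_MeOH / n_oil = (MeOH/32) / (oil/885) = (MeOH * 885) / (32 * oil)
= (71.3 * 885) / (32 * 222.96)
= 8.8441

8.8441


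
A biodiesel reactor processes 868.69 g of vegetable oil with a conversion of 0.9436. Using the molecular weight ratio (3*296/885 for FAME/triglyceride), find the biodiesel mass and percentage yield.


m_FAME = oil * conv * (3 * 296 / 885) = oil * conv * (888/885)
= 868.69 * 0.9436 * 888 / 885
= 822.4745 g
Y = m_FAME / oil * 100 = conv * (888/885) * 100
= 0.9436 * 888 / 885 * 100
= 94.68%

822.4745 g FAME; Y = 94.68%


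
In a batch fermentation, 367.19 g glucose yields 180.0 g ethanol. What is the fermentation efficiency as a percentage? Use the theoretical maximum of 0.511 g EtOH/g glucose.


Fermentation efficiency = (actual / (0.511 * glucose)) * 100
= (180.0 / (0.511 * 367.19)) * 100
= 95.9314%

95.9314%


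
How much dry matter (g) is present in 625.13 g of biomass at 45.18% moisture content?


Wd = Ww * (1 - MC/100)
= 625.13 * (1 - 45.18/100)
= 342.6963 g

342.6963 g


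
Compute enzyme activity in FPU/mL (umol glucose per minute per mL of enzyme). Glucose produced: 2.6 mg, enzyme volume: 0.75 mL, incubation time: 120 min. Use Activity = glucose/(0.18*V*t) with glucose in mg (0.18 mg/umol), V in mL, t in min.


Activity = glucose_mg / (0.18 mg/umol * V_mL * t_min)
= 2.6 / (0.18 * 0.75 * 120)
= 0.1605 FPU/mL

0.1605 FPU/mL


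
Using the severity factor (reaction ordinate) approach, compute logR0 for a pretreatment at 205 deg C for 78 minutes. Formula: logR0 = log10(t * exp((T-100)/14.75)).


logR0 = log10(t * exp((T - 100) / 14.75))
= log10(78 * exp((205 - 100) / 14.75))
= 4.9837

4.9837


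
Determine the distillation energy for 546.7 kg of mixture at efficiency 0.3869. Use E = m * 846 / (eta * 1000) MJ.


E = m * 846 / (eta * 1000)
= 546.7 * 846 / (0.3869 * 1000)
= 1195.4205 MJ

1195.4205 MJ


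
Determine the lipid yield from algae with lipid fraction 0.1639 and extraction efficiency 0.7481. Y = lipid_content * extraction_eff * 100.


Y = lipid_content * extraction_eff * 100
= 0.1639 * 0.7481 * 100
= 12.2614%

12.2614%


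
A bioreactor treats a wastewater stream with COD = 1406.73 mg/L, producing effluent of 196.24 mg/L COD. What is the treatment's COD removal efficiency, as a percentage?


eta = (COD_in - COD_out) / COD_in * 100
= (1406.73 - 196.24) / 1406.73 * 100
= 86.0499%

86.0499%


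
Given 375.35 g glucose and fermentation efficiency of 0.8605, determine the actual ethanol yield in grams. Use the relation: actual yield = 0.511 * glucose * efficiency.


Actual ethanol: m = 0.511 * 375.35 * 0.8605
m = 165.0472 g

165.0472 g


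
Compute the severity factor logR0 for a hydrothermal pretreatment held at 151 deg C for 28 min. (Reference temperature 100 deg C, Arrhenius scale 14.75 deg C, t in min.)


logR0 = log10(t * exp((T - 100) / 14.75))
= log10(28 * exp((151 - 100) / 14.75))
= 2.9488

2.9488


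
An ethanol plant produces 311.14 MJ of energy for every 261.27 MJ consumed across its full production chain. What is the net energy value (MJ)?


NEV = E_out - E_in
= 311.14 - 261.27
= 49.8700 MJ

49.8700 MJ


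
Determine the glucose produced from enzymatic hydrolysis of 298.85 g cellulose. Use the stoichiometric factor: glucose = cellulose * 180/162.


glucose = cellulose * 180/162
= 298.85 * 180/162
= 332.0556 g

332.0556 g


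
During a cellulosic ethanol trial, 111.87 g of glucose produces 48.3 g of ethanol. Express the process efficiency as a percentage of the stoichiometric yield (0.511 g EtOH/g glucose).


Fermentation efficiency = (actual / (0.511 * glucose)) * 100
= (48.3 / (0.511 * 111.87)) * 100
= 84.4914%

84.4914%


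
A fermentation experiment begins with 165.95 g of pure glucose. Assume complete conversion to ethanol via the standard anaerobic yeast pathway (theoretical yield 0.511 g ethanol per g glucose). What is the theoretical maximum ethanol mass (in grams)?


Theoretical ethanol yield: m_EtOH = 0.511 * m_glucose
m_EtOH = 0.511 * 165.95 = 84.8004 g

84.8004 g


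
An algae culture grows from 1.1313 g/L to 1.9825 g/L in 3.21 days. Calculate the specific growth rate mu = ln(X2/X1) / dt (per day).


mu = ln(X2/X1) / dt
= ln(1.9825/1.1313) / 3.21
= 0.1748 per day

0.1748 per day


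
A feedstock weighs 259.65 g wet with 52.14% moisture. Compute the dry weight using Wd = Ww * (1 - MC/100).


Wd = Ww * (1 - MC/100)
= 259.65 * (1 - 52.14/100)
= 124.2685 g

124.2685 g


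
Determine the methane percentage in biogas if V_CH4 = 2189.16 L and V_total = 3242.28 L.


CH4% = V_CH4 / V_total * 100
= 2189.16 / 3242.28 * 100
= 67.5192%

67.5192%


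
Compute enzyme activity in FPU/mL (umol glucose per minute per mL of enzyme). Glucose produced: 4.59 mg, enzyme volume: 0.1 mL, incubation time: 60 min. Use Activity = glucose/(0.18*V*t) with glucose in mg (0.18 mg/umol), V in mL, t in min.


Activity = glucose_mg / (0.18 mg/umol * V_mL * t_min)
= 4.59 / (0.18 * 0.1 * 60)
= 4.2500 FPU/mL

4.2500 FPU/mL


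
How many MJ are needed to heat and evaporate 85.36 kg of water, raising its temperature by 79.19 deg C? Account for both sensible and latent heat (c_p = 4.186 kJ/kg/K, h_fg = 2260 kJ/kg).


E = m_water * (4.186 * dT + 2260) / 1000
= 85.36 * (4.186 * 79.19 + 2260) / 1000
= 221.2095 MJ

221.2095 MJ


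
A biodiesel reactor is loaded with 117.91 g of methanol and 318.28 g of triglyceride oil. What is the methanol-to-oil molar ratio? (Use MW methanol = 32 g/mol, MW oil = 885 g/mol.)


Molar ratio = n_MeOH / n_oil = (MeOH/32) / (oil/885) = (MeOH * 885) / (32 * oil)
= (117.91 * 885) / (32 * 318.28)
= 10.2455

10.2455


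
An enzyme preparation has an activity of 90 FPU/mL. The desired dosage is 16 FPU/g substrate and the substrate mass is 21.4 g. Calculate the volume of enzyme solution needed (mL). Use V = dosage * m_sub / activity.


V = dosage * m_sub / activity
V = 16 * 21.4 / 90
V = 3.8044 mL

3.8044 mL


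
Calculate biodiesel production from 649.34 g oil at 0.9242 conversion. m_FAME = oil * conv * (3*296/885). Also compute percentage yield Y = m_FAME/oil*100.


m_FAME = oil * conv * (3 * 296 / 885) = oil * conv * (888/885)
= 649.34 * 0.9242 * 888 / 885
= 602.1543 g
Y = m_FAME / oil * 100 = conv * (888/885) * 100
= 0.9242 * 888 / 885 * 100
= 92.73%

602.1543 g FAME; Y = 92.73%


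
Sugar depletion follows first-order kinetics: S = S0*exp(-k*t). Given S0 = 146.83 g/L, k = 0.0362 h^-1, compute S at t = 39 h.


S = S0 * exp(-k * t)
S = 146.83 * exp(-0.0362 * 39)
S = 35.7831 g/L

35.7831 g/L


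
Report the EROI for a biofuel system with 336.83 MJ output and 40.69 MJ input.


EROI = E_out / E_in
= 336.83 / 40.69
= 8.2780

8.2780


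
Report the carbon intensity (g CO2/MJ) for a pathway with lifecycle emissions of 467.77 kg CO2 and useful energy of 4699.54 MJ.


CI = CO2 * 1000 / E
= 467.77 * 1000 / 4699.54
= 99.5353 g CO2/MJ

99.5353 g CO2/MJ


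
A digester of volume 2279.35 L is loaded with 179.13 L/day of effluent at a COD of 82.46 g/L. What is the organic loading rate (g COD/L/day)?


OLR = Q * S / V
= 179.13 * 82.46 / 2279.35
= 6.4804 g/L/day

6.4804 g/L/day


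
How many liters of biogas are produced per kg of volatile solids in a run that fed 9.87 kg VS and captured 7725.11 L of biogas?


Y = V / VS
= 7725.11 / 9.87
= 782.6859 L/kg VS

782.6859 L/kg VS


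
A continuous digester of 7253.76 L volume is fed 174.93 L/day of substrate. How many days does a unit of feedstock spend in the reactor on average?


HRT = V / Q
= 7253.76 / 174.93
= 41.4666 days

41.4666 days


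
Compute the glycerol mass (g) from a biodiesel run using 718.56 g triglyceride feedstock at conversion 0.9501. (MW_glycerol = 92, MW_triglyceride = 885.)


glycerol = oil * conv * (92/885)
= 718.56 * 0.9501 * 92 / 885
= 70.9703 g

70.9703 g


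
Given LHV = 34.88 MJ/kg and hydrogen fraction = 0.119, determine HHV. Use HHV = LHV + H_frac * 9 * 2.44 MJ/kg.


HHV = LHV + H_frac * 9 * 2.44
= 34.88 + 0.119 * 9 * 2.44
= 37.4932 MJ/kg

37.4932 MJ/kg


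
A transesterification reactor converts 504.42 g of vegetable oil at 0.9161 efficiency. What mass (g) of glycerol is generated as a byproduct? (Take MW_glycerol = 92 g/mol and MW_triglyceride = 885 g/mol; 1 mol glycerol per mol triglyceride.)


glycerol = oil * conv * (92/885)
= 504.42 * 0.9161 * 92 / 885
= 48.0374 g

48.0374 g


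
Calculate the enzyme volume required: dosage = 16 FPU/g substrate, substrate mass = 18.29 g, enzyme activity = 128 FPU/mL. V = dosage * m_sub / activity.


V = dosage * m_sub / activity
V = 16 * 18.29 / 128
V = 2.2862 mL

2.2862 mL


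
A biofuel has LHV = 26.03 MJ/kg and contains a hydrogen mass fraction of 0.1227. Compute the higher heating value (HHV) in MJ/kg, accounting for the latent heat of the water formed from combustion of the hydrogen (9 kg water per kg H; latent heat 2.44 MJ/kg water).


HHV = LHV + H_frac * 9 * 2.44
= 26.03 + 0.1227 * 9 * 2.44
= 28.7245 MJ/kg

28.7245 MJ/kg


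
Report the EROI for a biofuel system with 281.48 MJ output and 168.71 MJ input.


EROI = E_out / E_in
= 281.48 / 168.71
= 1.6684

1.6684


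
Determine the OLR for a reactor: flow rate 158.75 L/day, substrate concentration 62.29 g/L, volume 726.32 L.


OLR = Q * S / V
= 158.75 * 62.29 / 726.32
= 13.6146 g/L/day

13.6146 g/L/day


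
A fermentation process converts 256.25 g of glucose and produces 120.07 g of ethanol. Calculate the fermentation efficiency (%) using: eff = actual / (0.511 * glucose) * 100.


Fermentation efficiency = (actual / (0.511 * glucose)) * 100
= (120.07 / (0.511 * 256.25)) * 100
= 91.6959%

91.6959%


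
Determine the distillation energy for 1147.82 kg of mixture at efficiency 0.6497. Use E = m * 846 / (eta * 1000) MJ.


E = m * 846 / (eta * 1000)
= 1147.82 * 846 / (0.6497 * 1000)
= 1494.6217 MJ

1494.6217 MJ


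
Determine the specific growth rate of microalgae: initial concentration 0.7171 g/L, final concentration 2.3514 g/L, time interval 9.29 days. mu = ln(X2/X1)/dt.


mu = ln(X2/X1) / dt
= ln(2.3514/0.7171) / 9.29
= 0.1278 per day

0.1278 per day


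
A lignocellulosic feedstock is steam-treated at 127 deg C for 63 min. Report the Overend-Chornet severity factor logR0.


logR0 = log10(t * exp((T - 100) / 14.75))
= log10(63 * exp((127 - 100) / 14.75))
= 2.5943

2.5943


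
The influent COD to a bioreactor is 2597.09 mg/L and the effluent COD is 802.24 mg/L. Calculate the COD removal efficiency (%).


eta = (COD_in - COD_out) / COD_in * 100
= (2597.09 - 802.24) / 2597.09 * 100
= 69.1100%

69.1100%


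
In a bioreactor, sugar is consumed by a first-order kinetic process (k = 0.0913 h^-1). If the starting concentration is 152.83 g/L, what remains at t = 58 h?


S = S0 * exp(-k * t)
S = 152.83 * exp(-0.0913 * 58)
S = 0.7664 g/L

0.7664 g/L


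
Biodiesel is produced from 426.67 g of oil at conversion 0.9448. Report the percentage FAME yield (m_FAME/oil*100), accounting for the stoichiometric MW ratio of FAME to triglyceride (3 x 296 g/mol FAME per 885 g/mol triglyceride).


m_FAME = oil * conv * (3 * 296 / 885) = oil * conv * (888/885)
= 426.67 * 0.9448 * 888 / 885
= 404.4843 g
Y = m_FAME / oil * 100 = conv * (888/885) * 100
= 0.9448 * 888 / 885 * 100
= 94.80%

94.80%


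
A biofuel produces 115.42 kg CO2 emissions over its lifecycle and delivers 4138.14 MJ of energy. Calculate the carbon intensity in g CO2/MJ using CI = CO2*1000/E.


CI = CO2 * 1000 / E
= 115.42 * 1000 / 4138.14
= 27.8918 g CO2/MJ

27.8918 g CO2/MJ


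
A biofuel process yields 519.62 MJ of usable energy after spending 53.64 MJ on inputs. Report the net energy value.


NEV = E_out - E_in
= 519.62 - 53.64
= 465.9800 MJ

465.9800 MJ


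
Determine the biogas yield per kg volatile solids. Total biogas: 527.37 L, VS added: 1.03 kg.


Y = V / VS
= 527.37 / 1.03
= 512.0097 L/kg VS

512.0097 L/kg VS


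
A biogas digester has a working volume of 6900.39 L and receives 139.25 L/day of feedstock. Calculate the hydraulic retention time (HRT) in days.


HRT = V / Q
= 6900.39 / 139.25
= 49.5540 days

49.5540 days


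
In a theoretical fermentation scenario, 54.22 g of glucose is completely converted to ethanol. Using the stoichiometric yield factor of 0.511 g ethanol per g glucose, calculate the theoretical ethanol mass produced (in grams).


Theoretical ethanol yield: m_EtOH = 0.511 * m_glucose
m_EtOH = 0.511 * 54.22 = 27.7064 g

27.7064 g


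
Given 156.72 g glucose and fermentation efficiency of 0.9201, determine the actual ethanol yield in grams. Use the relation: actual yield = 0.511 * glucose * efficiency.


Actual ethanol: m = 0.511 * 156.72 * 0.9201
m = 73.6852 g

73.6852 g


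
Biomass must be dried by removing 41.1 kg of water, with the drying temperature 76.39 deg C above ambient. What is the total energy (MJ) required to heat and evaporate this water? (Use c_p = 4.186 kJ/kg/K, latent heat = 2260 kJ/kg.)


E = m_water * (4.186 * dT + 2260) / 1000
= 41.1 * (4.186 * 76.39 + 2260) / 1000
= 106.0285 MJ

106.0285 MJ


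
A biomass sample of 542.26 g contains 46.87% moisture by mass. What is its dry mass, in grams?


Wd = Ww * (1 - MC/100)
= 542.26 * (1 - 46.87/100)
= 288.1027 g

288.1027 g


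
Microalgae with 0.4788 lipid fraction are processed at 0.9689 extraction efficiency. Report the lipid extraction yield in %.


Y = lipid_content * extraction_eff * 100
= 0.4788 * 0.9689 * 100
= 46.3909%

46.3909%


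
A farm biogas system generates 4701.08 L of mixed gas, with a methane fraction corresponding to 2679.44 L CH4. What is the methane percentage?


CH4% = V_CH4 / V_total * 100
= 2679.44 / 4701.08 * 100
= 56.9963%

56.9963%


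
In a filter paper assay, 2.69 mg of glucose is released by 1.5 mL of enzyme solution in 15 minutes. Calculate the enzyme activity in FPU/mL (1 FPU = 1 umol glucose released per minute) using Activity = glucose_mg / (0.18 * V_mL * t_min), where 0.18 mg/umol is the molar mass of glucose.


Activity = glucose_mg / (0.18 mg/umol * V_mL * t_min)
= 2.69 / (0.18 * 1.5 * 15)
= 0.6642 FPU/mL

0.6642 FPU/mL


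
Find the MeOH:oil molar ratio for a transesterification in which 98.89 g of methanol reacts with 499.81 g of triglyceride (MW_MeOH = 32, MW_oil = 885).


Molar ratio = n_MeOH / n_oil = (MeOH/32) / (oil/885) = (MeOH * 885) / (32 * oil)
= (98.89 * 885) / (32 * 499.81)
= 5.4719

5.4719


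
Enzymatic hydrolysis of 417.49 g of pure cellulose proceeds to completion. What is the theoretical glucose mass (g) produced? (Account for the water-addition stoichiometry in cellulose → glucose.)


glucose = cellulose * 180/162
= 417.49 * 180/162
= 463.8778 g

463.8778 g


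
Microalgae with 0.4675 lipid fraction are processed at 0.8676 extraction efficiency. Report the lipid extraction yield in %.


Y = lipid_content * extraction_eff * 100
= 0.4675 * 0.8676 * 100
= 40.5603%

40.5603%


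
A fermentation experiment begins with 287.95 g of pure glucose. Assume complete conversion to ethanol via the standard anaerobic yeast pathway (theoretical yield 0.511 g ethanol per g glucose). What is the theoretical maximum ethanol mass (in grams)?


Theoretical ethanol yield: m_EtOH = 0.511 * m_glucose
m_EtOH = 0.511 * 287.95 = 147.1424 g

147.1424 g


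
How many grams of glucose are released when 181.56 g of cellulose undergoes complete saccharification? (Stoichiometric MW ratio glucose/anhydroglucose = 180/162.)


glucose = cellulose * 180/162
= 181.56 * 180/162
= 201.7333 g

201.7333 g


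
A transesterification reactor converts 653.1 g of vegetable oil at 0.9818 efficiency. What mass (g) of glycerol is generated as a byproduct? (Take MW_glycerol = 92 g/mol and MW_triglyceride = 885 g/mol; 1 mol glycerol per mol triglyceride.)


glycerol = oil * conv * (92/885)
= 653.1 * 0.9818 * 92 / 885
= 66.6572 g

66.6572 g


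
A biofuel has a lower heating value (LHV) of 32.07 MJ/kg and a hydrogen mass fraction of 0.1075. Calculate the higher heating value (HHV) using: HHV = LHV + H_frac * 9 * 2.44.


HHV = LHV + H_frac * 9 * 2.44
= 32.07 + 0.1075 * 9 * 2.44
= 34.4307 MJ/kg

34.4307 MJ/kg


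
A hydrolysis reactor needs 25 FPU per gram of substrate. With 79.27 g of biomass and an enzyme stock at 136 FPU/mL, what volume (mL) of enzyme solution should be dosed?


V = dosage * m_sub / activity
V = 25 * 79.27 / 136
V = 14.5717 mL

14.5717 mL


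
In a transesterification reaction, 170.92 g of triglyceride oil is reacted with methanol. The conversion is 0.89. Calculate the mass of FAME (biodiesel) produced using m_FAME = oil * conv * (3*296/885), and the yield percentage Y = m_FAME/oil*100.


m_FAME = oil * conv * (3 * 296 / 885) = oil * conv * (888/885)
= 170.92 * 0.89 * 888 / 885
= 152.6345 g
Y = m_FAME / oil * 100 = conv * (888/885) * 100
= 0.89 * 888 / 885 * 100
= 89.30%

152.6345 g FAME; Y = 89.30%


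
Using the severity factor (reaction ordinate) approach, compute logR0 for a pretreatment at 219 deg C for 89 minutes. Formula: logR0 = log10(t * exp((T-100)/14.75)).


logR0 = log10(t * exp((T - 100) / 14.75))
= log10(89 * exp((219 - 100) / 14.75))
= 5.4532

5.4532


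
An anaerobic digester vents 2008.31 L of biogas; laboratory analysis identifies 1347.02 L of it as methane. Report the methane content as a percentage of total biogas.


CH4% = V_CH4 / V_total * 100
= 1347.02 / 2008.31 * 100
= 67.0723%

67.0723%


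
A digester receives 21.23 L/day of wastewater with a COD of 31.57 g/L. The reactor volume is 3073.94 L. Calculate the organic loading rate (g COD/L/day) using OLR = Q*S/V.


OLR = Q * S / V
= 21.23 * 31.57 / 3073.94
= 0.2180 g/L/day

0.2180 g/L/day


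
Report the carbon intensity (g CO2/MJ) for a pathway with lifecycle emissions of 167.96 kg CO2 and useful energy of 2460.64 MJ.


CI = CO2 * 1000 / E
= 167.96 * 1000 / 2460.64
= 68.2587 g CO2/MJ

68.2587 g CO2/MJ


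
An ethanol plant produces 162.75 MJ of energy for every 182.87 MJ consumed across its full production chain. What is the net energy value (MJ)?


NEV = E_out - E_in
= 162.75 - 182.87
= -20.1200 MJ

-20.1200 MJ


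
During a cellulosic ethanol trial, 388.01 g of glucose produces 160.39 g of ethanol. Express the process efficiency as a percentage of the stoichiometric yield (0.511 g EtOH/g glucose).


Fermentation efficiency = (actual / (0.511 * glucose)) * 100
= (160.39 / (0.511 * 388.01)) * 100
= 80.8935%

80.8935%


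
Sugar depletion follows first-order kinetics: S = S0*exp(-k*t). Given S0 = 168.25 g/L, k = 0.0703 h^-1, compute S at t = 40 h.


S = S0 * exp(-k * t)
S = 168.25 * exp(-0.0703 * 40)
S = 10.1093 g/L

10.1093 g/L


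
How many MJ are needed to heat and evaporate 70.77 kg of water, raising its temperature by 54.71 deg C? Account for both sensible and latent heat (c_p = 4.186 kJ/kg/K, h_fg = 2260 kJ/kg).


E = m_water * (4.186 * dT + 2260) / 1000
= 70.77 * (4.186 * 54.71 + 2260) / 1000
= 176.1477 MJ

176.1477 MJ


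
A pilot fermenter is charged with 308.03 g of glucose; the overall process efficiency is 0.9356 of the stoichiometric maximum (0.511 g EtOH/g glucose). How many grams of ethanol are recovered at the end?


Actual ethanol: m = 0.511 * 308.03 * 0.9356
m = 147.2666 g

147.2666 g


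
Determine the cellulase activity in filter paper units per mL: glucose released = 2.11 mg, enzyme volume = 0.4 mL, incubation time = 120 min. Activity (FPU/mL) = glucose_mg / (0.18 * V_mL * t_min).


Activity = glucose_mg / (0.18 mg/umol * V_mL * t_min)
= 2.11 / (0.18 * 0.4 * 120)
= 0.2442 FPU/mL

0.2442 FPU/mL


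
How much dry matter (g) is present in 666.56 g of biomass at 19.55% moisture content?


Wd = Ww * (1 - MC/100)
= 666.56 * (1 - 19.55/100)
= 536.2475 g

536.2475 g


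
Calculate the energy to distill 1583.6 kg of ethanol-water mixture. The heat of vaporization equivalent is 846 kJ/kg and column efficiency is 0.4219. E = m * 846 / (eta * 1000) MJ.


E = m * 846 / (eta * 1000)
= 1583.6 * 846 / (0.4219 * 1000)
= 3175.4577 MJ

3175.4577 MJ


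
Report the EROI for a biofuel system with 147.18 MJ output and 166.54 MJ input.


EROI = E_out / E_in
= 147.18 / 166.54
= 0.8838

0.8838


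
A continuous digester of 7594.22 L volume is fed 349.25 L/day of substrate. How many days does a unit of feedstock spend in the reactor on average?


HRT = V / Q
= 7594.22 / 349.25
= 21.7444 days

21.7444 days


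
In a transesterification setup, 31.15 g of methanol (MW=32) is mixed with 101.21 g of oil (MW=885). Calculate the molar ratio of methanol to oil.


Molar ratio = n_MeOH / n_oil = (MeOH/32) / (oil/885) = (MeOH * 885) / (32 * oil)
= (31.15 * 885) / (32 * 101.21)
= 8.5119

8.5119


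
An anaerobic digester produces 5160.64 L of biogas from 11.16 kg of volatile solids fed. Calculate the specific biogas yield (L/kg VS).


Y = V / VS
= 5160.64 / 11.16
= 462.4229 L/kg VS

462.4229 L/kg VS


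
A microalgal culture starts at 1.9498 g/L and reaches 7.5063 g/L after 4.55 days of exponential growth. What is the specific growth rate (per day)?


mu = ln(X2/X1) / dt
= ln(7.5063/1.9498) / 4.55
= 0.2963 per day

0.2963 per day


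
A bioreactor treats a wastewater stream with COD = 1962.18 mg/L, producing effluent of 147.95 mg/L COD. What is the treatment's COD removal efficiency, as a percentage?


eta = (COD_in - COD_out) / COD_in * 100
= (1962.18 - 147.95) / 1962.18 * 100
= 92.4599%

92.4599%


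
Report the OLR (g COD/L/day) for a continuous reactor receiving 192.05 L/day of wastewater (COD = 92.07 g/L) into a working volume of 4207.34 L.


OLR = Q * S / V
= 192.05 * 92.07 / 4207.34
= 4.2027 g/L/day

4.2027 g/L/day


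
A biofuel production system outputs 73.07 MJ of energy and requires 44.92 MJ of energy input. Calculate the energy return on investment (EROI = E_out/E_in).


EROI = E_out / E_in
= 73.07 / 44.92
= 1.6267

1.6267


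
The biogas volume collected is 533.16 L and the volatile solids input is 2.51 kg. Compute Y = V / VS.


Y = V / VS
= 533.16 / 2.51
= 212.4143 L/kg VS

212.4143 L/kg VS


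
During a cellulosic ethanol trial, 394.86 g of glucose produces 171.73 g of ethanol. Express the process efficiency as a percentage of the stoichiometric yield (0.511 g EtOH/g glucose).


Fermentation efficiency = (actual / (0.511 * glucose)) * 100
= (171.73 / (0.511 * 394.86)) * 100
= 85.1103%

85.1103%


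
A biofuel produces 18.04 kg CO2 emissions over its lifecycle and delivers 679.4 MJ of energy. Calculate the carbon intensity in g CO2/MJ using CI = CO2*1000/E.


CI = CO2 * 1000 / E
= 18.04 * 1000 / 679.4
= 26.5528 g CO2/MJ

26.5528 g CO2/MJ


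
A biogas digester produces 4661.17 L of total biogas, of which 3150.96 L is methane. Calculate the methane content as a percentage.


CH4% = V_CH4 / V_total * 100
= 3150.96 / 4661.17 * 100
= 67.6002%

67.6002%


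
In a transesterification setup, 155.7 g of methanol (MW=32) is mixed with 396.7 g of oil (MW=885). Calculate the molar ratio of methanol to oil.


Molar ratio = n_MeOH / n_oil = (MeOH/32) / (oil/885) = (MeOH * 885) / (32 * oil)
= (155.7 * 885) / (32 * 396.7)
= 10.8547

10.8547


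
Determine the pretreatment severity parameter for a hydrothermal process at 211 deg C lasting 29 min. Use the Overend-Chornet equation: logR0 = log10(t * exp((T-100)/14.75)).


logR0 = log10(t * exp((T - 100) / 14.75))
= log10(29 * exp((211 - 100) / 14.75))
= 4.7306

4.7306


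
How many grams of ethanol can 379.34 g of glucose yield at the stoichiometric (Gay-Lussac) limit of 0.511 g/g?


Theoretical ethanol yield: m_EtOH = 0.511 * m_glucose
m_EtOH = 0.511 * 379.34 = 193.8427 g

193.8427 g


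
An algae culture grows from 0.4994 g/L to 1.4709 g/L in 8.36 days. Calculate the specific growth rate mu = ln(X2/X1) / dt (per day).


mu = ln(X2/X1) / dt
= ln(1.4709/0.4994) / 8.36
= 0.1292 per day

0.1292 per day


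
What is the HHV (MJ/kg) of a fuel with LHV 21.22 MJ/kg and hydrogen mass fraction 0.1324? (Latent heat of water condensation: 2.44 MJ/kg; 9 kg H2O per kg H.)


HHV = LHV + H_frac * 9 * 2.44
= 21.22 + 0.1324 * 9 * 2.44
= 24.1275 MJ/kg

24.1275 MJ/kg


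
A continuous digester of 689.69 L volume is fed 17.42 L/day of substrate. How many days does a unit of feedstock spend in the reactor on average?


HRT = V / Q
= 689.69 / 17.42
= 39.5918 days

39.5918 days


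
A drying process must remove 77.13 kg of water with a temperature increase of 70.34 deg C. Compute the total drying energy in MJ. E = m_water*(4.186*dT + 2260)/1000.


E = m_water * (4.186 * dT + 2260) / 1000
= 77.13 * (4.186 * 70.34 + 2260) / 1000
= 197.0242 MJ

197.0242 MJ


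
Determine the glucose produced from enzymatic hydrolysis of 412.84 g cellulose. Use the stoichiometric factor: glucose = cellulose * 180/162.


glucose = cellulose * 180/162
= 412.84 * 180/162
= 458.7111 g

458.7111 g


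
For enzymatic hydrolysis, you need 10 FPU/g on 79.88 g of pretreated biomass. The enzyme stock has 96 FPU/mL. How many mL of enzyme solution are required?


V = dosage * m_sub / activity
V = 10 * 79.88 / 96
V = 8.3208 mL

8.3208 mL


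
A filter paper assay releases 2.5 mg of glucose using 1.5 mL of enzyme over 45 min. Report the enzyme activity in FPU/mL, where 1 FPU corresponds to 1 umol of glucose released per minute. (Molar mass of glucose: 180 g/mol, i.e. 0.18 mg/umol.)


Activity = glucose_mg / (0.18 mg/umol * V_mL * t_min)
= 2.5 / (0.18 * 1.5 * 45)
= 0.2058 FPU/mL

0.2058 FPU/mL


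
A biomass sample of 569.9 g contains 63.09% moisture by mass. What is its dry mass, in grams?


Wd = Ww * (1 - MC/100)
= 569.9 * (1 - 63.09/100)
= 210.3501 g

210.3501 g


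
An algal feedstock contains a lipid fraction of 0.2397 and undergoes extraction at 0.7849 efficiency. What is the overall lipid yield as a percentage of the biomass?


Y = lipid_content * extraction_eff * 100
= 0.2397 * 0.7849 * 100
= 18.8141%

18.8141%


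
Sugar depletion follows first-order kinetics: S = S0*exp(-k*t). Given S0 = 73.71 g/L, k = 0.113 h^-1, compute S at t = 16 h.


S = S0 * exp(-k * t)
S = 73.71 * exp(-0.113 * 16)
S = 12.0871 g/L

12.0871 g/L


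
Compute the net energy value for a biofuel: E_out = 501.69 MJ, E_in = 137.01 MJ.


NEV = E_out - E_in
= 501.69 - 137.01
= 364.6800 MJ

364.6800 MJ


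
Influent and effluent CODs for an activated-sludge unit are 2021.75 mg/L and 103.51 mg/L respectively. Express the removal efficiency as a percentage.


eta = (COD_in - COD_out) / COD_in * 100
= (2021.75 - 103.51) / 2021.75 * 100
= 94.8802%

94.8802%


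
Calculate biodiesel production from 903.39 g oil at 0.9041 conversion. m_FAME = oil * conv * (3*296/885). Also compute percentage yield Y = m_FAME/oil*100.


m_FAME = oil * conv * (3 * 296 / 885) = oil * conv * (888/885)
= 903.39 * 0.9041 * 888 / 885
= 819.5236 g
Y = m_FAME / oil * 100 = conv * (888/885) * 100
= 0.9041 * 888 / 885 * 100
= 90.72%

819.5236 g FAME; Y = 90.72%


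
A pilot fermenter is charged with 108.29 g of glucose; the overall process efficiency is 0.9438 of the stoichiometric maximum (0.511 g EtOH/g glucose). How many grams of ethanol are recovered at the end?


Actual ethanol: m = 0.511 * 108.29 * 0.9438
m = 52.2263 g

52.2263 g


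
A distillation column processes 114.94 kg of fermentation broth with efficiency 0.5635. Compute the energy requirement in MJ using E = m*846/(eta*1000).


E = m * 846 / (eta * 1000)
= 114.94 * 846 / (0.5635 * 1000)
= 172.5630 MJ

172.5630 MJ


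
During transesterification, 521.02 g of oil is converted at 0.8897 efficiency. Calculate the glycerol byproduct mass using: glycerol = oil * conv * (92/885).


glycerol = oil * conv * (92/885)
= 521.02 * 0.8897 * 92 / 885
= 48.1884 g

48.1884 g


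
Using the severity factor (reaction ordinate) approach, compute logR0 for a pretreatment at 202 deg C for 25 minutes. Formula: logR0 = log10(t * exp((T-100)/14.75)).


logR0 = log10(t * exp((T - 100) / 14.75))
= log10(25 * exp((202 - 100) / 14.75))
= 4.4012

4.4012


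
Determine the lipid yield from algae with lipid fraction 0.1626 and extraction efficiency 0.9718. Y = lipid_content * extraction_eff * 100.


Y = lipid_content * extraction_eff * 100
= 0.1626 * 0.9718 * 100
= 15.8015%

15.8015%


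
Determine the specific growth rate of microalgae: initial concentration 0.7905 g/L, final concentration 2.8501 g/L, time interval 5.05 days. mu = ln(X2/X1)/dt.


mu = ln(X2/X1) / dt
= ln(2.8501/0.7905) / 5.05
= 0.2539 per day

0.2539 per day


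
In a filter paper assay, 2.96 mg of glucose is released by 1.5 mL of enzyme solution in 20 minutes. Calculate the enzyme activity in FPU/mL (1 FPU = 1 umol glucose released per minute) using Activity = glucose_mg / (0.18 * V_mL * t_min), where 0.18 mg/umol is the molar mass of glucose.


Activity = glucose_mg / (0.18 mg/umol * V_mL * t_min)
= 2.96 / (0.18 * 1.5 * 20)
= 0.5481 FPU/mL

0.5481 FPU/mL


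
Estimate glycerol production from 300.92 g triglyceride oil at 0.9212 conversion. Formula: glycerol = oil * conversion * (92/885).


glycerol = oil * conv * (92/885)
= 300.92 * 0.9212 * 92 / 885
= 28.8171 g

28.8171 g


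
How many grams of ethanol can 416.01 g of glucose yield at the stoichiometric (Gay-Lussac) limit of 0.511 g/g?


Theoretical ethanol yield: m_EtOH = 0.511 * m_glucose
m_EtOH = 0.511 * 416.01 = 212.5811 g

212.5811 g


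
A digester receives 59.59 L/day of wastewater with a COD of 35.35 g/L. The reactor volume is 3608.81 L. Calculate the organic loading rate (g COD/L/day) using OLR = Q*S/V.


OLR = Q * S / V
= 59.59 * 35.35 / 3608.81
= 0.5837 g/L/day

0.5837 g/L/day


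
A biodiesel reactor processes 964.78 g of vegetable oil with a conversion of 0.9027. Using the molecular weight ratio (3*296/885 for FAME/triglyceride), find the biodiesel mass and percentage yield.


m_FAME = oil * conv * (3 * 296 / 885) = oil * conv * (888/885)
= 964.78 * 0.9027 * 888 / 885
= 873.8591 g
Y = m_FAME / oil * 100 = conv * (888/885) * 100
= 0.9027 * 888 / 885 * 100
= 90.58%

873.8591 g FAME; Y = 90.58%


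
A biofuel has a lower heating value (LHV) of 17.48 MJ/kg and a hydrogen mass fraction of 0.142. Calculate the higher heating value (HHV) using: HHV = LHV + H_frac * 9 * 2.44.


HHV = LHV + H_frac * 9 * 2.44
= 17.48 + 0.142 * 9 * 2.44
= 20.5983 MJ/kg

20.5983 MJ/kg


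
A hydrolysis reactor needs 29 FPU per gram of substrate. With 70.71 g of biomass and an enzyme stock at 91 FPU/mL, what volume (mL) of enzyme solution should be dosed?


V = dosage * m_sub / activity
V = 29 * 70.71 / 91
V = 22.5340 mL

22.5340 mL


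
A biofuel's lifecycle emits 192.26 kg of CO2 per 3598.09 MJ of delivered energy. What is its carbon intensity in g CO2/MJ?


CI = CO2 * 1000 / E
= 192.26 * 1000 / 3598.09
= 53.4339 g CO2/MJ

53.4339 g CO2/MJ


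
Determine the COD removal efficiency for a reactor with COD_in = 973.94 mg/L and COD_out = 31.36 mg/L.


eta = (COD_in - COD_out) / COD_in * 100
= (973.94 - 31.36) / 973.94 * 100
= 96.7801%

96.7801%
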